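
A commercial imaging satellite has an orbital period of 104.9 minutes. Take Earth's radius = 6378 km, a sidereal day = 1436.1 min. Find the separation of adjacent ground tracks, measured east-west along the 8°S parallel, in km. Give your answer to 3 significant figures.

2900 km

T = 104.9 min = 6294.0 s.
Node shift per orbit = (6294.0/86166) × 360° = 26.30°.
Equatorial spacing = 26.30 × 111.3 km/° = 2927 km.
At 8° latitude, spacing = 2927 × cos(8°) = 2899 km.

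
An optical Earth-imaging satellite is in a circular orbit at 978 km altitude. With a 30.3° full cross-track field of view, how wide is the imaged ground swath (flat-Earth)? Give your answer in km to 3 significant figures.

530 km

Half-angle = 30.3°/2 = 15.15°.
Swath width ≈ 2h·tan(θ/2) = 2 × 978 × tan(15.15°) = 529.6 km.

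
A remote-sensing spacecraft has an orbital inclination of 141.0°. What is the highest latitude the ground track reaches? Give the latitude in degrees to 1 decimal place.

Retrograde orbit: the ground track reaches ±(180° − i) = ±(180 − 141.0) = ±39.0°.

39.0°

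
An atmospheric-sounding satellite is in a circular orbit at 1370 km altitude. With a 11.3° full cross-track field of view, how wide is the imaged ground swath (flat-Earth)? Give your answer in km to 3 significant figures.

271 km

Half-angle = 11.3°/2 = 5.65°.
Swath width ≈ 2h·tan(θ/2) = 2 × 1370 × tan(5.65°) = 271.1 km.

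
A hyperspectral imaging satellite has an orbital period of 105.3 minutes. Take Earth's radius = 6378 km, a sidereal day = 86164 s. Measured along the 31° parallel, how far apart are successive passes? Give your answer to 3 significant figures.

T = 105.3 min = 6318.0 s.
Node shift per orbit = (6318.0/86164) × 360° = 26.40°.
Equatorial spacing = 26.40 × 111.3 km/° = 2938 km.
At 31° latitude, spacing = 2938 × cos(31°) = 2519 km.

2520 km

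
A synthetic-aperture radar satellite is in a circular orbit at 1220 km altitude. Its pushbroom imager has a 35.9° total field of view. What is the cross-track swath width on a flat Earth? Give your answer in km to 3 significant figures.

Half-angle = 35.9°/2 = 17.95°.
Swath width ≈ 2h·tan(θ/2) = 2 × 1220 × tan(17.95°) = 790.5 km.

790 km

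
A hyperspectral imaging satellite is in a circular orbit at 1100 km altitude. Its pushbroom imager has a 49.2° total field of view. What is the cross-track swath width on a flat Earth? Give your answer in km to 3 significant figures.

Half-angle = 49.2°/2 = 24.6°.
Swath width ≈ 2h·tan(θ/2) = 2 × 1100 × tan(24.6°) = 1007.2 km.

1010 km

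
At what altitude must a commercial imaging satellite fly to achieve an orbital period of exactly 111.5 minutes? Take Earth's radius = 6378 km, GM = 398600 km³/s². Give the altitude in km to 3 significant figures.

T = 111.5 min = 6690.0 s.
From T = 2π√(a³/μ): a = (μ T²/4π²)^(1/3) = (398600 × 6690.0² / 4π²)^(1/3) = 7674 km.
Altitude h = a − R = 7674 − 6378 = 1296 km.

1300 km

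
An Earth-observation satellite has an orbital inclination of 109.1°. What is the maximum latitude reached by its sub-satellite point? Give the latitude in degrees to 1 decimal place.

70.9°

Retrograde orbit: the ground track reaches ±(180° − i) = ±(180 − 109.1) = ±70.9°.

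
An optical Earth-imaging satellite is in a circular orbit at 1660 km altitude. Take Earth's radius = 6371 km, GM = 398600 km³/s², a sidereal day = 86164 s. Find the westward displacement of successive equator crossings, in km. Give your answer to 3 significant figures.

Semi-major axis a = 6371 + 1660 = 8031 km. Period T = 2π√(a³/μ) = 2π√(8031³/398600) = 7162.5 s = 119.38 min.
During one orbit Earth rotates (7162.5 / 86164) × 360° = 29.93°.
At the equator that is 29.93° × (2π·6371/360) km/° = 29.93 × 111.2 = 3328 km.

3330 km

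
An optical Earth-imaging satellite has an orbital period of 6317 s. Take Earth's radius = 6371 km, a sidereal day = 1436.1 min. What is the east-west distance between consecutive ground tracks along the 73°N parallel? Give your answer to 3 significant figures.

858 km

Node shift per orbit = (6317.0/86166) × 360° = 26.39°.
Equatorial spacing = 26.39 × 111.2 km/° = 2935 km.
At 73° latitude, spacing = 2935 × cos(73°) = 858 km.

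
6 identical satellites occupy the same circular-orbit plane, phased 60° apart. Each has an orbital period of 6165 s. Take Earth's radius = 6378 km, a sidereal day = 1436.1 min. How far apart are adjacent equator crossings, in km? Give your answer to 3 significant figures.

Single-satellite node shift = (6165.0/86166) × 360° = 25.76°.
With 6 satellites evenly phased, successive equator crossings are 25.76/6 = 4.293° apart.
That is 4.293 × 111.3 = 478 km at the equator.

478 km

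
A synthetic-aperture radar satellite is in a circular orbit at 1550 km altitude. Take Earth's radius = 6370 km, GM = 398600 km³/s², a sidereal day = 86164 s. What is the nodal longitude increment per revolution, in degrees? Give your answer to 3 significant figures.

Semi-major axis a = 6370 + 1550 = 7920 km. Period T = 2π√(a³/μ) = 2π√(7920³/398600) = 7014.5 s = 116.91 min.
During one orbit Earth rotates (7014.5 / 86164) × 360° = 29.31°.

29.3°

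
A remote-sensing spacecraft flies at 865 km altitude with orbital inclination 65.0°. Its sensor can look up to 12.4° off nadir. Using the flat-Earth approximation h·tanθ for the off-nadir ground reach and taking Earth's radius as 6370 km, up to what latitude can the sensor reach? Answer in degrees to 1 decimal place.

For a prograde orbit the ground track reaches latitude ±i = ±65.0°.
Sensor half-swath on the ground ≈ 865·tan(12.4°) = 190 km = 1.71° of latitude.
Maximum observable latitude ≈ 65.0 + 1.71 = 66.7°.

66.7°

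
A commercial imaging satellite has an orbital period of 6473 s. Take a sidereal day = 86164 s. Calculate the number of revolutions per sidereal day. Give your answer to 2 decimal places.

13.31

Orbits per sidereal day = 86164 / 6473.0 = 13.311.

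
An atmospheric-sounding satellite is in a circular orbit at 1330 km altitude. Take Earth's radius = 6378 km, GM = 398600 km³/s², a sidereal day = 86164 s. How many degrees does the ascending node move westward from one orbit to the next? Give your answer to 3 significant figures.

Semi-major axis a = 6378 + 1330 = 7708 km. Period T = 2π√(a³/μ) = 2π√(7708³/398600) = 6734.8 s = 112.25 min.
During one orbit Earth rotates (6734.8 / 86164) × 360° = 28.14°.

28.1°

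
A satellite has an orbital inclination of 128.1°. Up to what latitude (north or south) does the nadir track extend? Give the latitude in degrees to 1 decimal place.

Retrograde orbit: the ground track reaches ±(180° − i) = ±(180 − 128.1) = ±51.9°.

51.9°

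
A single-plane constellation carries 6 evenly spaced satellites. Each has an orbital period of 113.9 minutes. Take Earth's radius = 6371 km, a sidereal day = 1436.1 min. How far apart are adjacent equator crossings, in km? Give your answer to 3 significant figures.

T = 113.9 min = 6834.0 s.
Single-satellite node shift = (6834.0/86166) × 360° = 28.55°.
With 6 satellites evenly phased, successive equator crossings are 28.55/6 = 4.759° apart.
That is 4.759 × 111.2 = 529 km at the equator.

529 km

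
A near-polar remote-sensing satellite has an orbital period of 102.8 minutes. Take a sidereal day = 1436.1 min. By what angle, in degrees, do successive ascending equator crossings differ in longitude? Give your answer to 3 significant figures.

25.8°

T = 102.8 min = 6168.0 s.
During one orbit Earth rotates (6168.0 / 86166) × 360° = 25.77°.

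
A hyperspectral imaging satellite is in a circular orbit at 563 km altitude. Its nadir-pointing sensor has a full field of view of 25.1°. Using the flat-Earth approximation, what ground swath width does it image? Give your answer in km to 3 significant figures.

251 km

Half-angle = 25.1°/2 = 12.55°.
Swath width ≈ 2h·tan(θ/2) = 2 × 563 × tan(12.55°) = 250.7 km.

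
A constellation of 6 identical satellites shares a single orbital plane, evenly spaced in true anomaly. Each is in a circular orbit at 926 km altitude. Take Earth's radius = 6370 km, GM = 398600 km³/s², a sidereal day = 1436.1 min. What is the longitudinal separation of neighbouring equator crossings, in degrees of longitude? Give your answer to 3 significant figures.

4.32°

Semi-major axis a = 6370 + 926 = 7296 km. Period T = 2π√(a³/μ) = 2π√(7296³/398600) = 6202.1 s = 103.37 min.
Single-satellite node shift = (6202.1/86166) × 360° = 25.91°.
With 6 satellites evenly phased, successive equator crossings are 25.91/6 = 4.319° apart.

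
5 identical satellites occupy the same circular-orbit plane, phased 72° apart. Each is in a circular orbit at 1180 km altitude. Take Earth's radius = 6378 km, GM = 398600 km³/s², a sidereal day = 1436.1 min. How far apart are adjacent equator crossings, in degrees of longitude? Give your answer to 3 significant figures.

Semi-major axis a = 6378 + 1180 = 7558 km. Period T = 2π√(a³/μ) = 2π√(7558³/398600) = 6539.2 s = 108.99 min.
Single-satellite node shift = (6539.2/86166) × 360° = 27.32°.
With 5 satellites evenly phased, successive equator crossings are 27.32/5 = 5.464° apart.

5.46°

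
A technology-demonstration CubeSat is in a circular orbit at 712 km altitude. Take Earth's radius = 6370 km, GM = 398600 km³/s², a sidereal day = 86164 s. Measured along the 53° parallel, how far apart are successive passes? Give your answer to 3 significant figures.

Semi-major axis a = 6370 + 712 = 7082 km. Period T = 2π√(a³/μ) = 2π√(7082³/398600) = 5931.2 s = 98.85 min.
Node shift per orbit = (5931.2/86164) × 360° = 24.78°.
Equatorial spacing = 24.78 × 111.2 km/° = 2755 km.
At 53° latitude, spacing = 2755 × cos(53°) = 1658 km.

1660 km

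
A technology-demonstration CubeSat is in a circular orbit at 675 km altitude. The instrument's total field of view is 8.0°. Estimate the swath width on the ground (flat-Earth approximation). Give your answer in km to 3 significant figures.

94.4 km

Half-angle = 8.0°/2 = 4°.
Swath width ≈ 2h·tan(θ/2) = 2 × 675 × tan(4°) = 94.4 km.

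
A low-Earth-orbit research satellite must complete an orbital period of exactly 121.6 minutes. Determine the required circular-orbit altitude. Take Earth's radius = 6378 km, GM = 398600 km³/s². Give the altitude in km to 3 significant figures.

1750 km

T = 121.6 min = 7296.0 s.
From T = 2π√(a³/μ): a = (μ T²/4π²)^(1/3) = (398600 × 7296.0² / 4π²)^(1/3) = 8130 km.
Altitude h = a − R = 8130 − 6378 = 1752 km.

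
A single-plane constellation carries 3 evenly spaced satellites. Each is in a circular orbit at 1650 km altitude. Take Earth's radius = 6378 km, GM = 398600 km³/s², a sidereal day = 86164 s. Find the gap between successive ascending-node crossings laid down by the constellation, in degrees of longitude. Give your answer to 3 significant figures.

Semi-major axis a = 6378 + 1650 = 8028 km. Period T = 2π√(a³/μ) = 2π√(8028³/398600) = 7158.5 s = 119.31 min.
Single-satellite node shift = (7158.5/86164) × 360° = 29.91°.
With 3 satellites evenly phased, successive equator crossings are 29.91/3 = 9.970° apart.

9.97°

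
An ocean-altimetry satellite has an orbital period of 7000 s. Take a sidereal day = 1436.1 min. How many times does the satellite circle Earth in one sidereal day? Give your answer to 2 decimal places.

Orbits per sidereal day = 86166 / 7000.0 = 12.309.

12.31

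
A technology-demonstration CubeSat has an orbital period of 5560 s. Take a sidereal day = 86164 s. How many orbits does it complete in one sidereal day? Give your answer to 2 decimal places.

Orbits per sidereal day = 86164 / 5560.0 = 15.497.

15.50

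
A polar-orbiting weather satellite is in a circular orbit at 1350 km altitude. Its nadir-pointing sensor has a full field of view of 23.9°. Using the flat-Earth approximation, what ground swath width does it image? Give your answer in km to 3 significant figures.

571 km

Half-angle = 23.9°/2 = 11.95°.
Swath width ≈ 2h·tan(θ/2) = 2 × 1350 × tan(11.95°) = 571.4 km.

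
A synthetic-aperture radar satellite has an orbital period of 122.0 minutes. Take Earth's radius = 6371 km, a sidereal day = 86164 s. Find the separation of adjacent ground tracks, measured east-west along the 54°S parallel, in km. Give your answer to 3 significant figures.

T = 122.0 min = 7320.0 s.
Node shift per orbit = (7320.0/86164) × 360° = 30.58°.
Equatorial spacing = 30.58 × 111.2 km/° = 3401 km.
At 54° latitude, spacing = 3401 × cos(54°) = 1999 km.

2000 km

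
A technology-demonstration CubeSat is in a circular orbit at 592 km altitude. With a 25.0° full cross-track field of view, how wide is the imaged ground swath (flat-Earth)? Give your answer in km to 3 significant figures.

262 km

Half-angle = 25.0°/2 = 12.5°.
Swath width ≈ 2h·tan(θ/2) = 2 × 592 × tan(12.5°) = 262.5 km.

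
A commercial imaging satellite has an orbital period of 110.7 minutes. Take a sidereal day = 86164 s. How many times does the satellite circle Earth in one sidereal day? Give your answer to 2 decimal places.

12.97

T = 110.7 min = 6642.0 s.
Orbits per sidereal day = 86164 / 6642.0 = 12.973.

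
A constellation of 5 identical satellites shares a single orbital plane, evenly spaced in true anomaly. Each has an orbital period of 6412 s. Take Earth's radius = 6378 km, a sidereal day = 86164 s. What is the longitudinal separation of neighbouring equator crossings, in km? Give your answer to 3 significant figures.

596 km

Single-satellite node shift = (6412.0/86164) × 360° = 26.79°.
With 5 satellites evenly phased, successive equator crossings are 26.79/5 = 5.358° apart.
That is 5.358 × 111.3 = 596 km at the equator.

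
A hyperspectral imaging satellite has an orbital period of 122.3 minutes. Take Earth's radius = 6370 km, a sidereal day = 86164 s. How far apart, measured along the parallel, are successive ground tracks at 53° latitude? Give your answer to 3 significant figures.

T = 122.3 min = 7338.0 s.
Node shift per orbit = (7338.0/86164) × 360° = 30.66°.
Equatorial spacing = 30.66 × 111.2 km/° = 3409 km.
At 53° latitude, spacing = 3409 × cos(53°) = 2051 km.

2050 km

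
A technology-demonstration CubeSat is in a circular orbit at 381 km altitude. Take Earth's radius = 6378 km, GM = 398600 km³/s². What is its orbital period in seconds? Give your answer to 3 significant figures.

5530 seconds

Semi-major axis a = 6378 + 381 = 6759 km. Period T = 2π√(a³/μ) = 2π√(6759³/398600) = 5530.1 s = 92.17 min.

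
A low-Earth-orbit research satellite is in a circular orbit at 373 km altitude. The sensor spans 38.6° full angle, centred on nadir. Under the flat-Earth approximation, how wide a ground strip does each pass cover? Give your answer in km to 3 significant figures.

Half-angle = 38.6°/2 = 19.3°.
Swath width ≈ 2h·tan(θ/2) = 2 × 373 × tan(19.3°) = 261.2 km.

261 km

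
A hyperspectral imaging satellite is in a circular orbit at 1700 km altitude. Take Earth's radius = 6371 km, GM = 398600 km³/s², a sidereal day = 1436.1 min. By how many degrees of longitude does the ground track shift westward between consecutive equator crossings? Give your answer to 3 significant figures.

Semi-major axis a = 6371 + 1700 = 8071 km. Period T = 2π√(a³/μ) = 2π√(8071³/398600) = 7216.1 s = 120.27 min.
During one orbit Earth rotates (7216.1 / 86166) × 360° = 30.15°.

30.1°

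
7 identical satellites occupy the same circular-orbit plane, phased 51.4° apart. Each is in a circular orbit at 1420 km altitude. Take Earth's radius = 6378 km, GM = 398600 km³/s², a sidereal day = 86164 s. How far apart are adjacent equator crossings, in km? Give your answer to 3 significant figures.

455 km

Semi-major axis a = 6378 + 1420 = 7798 km. Period T = 2π√(a³/μ) = 2π√(7798³/398600) = 6853.1 s = 114.22 min.
Single-satellite node shift = (6853.1/86164) × 360° = 28.63°.
With 7 satellites evenly phased, successive equator crossings are 28.63/7 = 4.090° apart.
That is 4.090 × 111.3 = 455 km at the equator.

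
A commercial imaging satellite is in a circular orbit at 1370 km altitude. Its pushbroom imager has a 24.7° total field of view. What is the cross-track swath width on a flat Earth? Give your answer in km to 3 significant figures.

600 km

Half-angle = 24.7°/2 = 12.35°.
Swath width ≈ 2h·tan(θ/2) = 2 × 1370 × tan(12.35°) = 599.9 km.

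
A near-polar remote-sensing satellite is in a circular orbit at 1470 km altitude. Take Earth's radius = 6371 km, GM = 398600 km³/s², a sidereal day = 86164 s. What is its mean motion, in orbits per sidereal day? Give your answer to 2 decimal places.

Semi-major axis a = 6371 + 1470 = 7841 km. Period T = 2π√(a³/μ) = 2π√(7841³/398600) = 6909.8 s = 115.16 min.
Orbits per sidereal day = 86164 / 6909.8 = 12.470.

12.47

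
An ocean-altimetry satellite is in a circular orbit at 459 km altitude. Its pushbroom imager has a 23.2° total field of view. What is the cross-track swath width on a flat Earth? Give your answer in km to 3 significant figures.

188 km

Half-angle = 23.2°/2 = 11.6°.
Swath width ≈ 2h·tan(θ/2) = 2 × 459 × tan(11.6°) = 188.4 km.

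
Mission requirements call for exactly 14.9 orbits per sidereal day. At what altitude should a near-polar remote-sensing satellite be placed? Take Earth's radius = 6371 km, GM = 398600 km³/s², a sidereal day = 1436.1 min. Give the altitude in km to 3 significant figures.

592 km

Required period T = 86166 / 14.9 = 5783.0 s.
From T = 2π√(a³/μ): a = (μ T²/4π²)^(1/3) = (398600 × 5783.0² / 4π²)^(1/3) = 6963 km.
Altitude h = a − R = 6963 − 6371 = 592 km.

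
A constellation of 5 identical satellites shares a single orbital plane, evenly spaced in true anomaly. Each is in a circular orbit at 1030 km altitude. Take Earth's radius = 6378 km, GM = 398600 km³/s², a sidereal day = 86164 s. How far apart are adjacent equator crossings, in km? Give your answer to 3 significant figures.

590 km

Semi-major axis a = 6378 + 1030 = 7408 km. Period T = 2π√(a³/μ) = 2π√(7408³/398600) = 6345.5 s = 105.76 min.
Single-satellite node shift = (6345.5/86164) × 360° = 26.51°.
With 5 satellites evenly phased, successive equator crossings are 26.51/5 = 5.302° apart.
That is 5.302 × 111.3 = 590 km at the equator.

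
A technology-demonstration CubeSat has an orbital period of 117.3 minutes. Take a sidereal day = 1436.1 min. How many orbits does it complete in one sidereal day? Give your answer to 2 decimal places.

12.24

T = 117.3 min = 7038.0 s.
Orbits per sidereal day = 86166 / 7038.0 = 12.243.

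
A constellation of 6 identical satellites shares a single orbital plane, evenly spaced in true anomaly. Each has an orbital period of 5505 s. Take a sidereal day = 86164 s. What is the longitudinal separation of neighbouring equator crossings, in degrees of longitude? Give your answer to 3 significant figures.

3.83°

Single-satellite node shift = (5505.0/86164) × 360° = 23.00°.
With 6 satellites evenly phased, successive equator crossings are 23.00/6 = 3.833° apart.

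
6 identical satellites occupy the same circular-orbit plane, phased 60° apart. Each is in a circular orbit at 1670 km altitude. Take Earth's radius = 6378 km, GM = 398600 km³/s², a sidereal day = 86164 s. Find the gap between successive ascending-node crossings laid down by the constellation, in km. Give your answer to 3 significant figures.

Semi-major axis a = 6378 + 1670 = 8048 km. Period T = 2π√(a³/μ) = 2π√(8048³/398600) = 7185.3 s = 119.75 min.
Single-satellite node shift = (7185.3/86164) × 360° = 30.02°.
With 6 satellites evenly phased, successive equator crossings are 30.02/6 = 5.003° apart.
That is 5.003 × 111.3 = 557 km at the equator.

557 km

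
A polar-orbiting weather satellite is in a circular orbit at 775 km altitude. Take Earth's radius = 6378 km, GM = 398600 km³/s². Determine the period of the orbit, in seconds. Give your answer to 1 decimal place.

Semi-major axis a = 6378 + 775 = 7153 km. Period T = 2π√(a³/μ) = 2π√(7153³/398600) = 6020.7 s = 100.34 min.

6020.7 seconds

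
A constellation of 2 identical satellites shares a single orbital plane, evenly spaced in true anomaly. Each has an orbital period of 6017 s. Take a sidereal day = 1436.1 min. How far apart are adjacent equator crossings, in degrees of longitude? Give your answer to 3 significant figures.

Single-satellite node shift = (6017.0/86166) × 360° = 25.14°.
With 2 satellites evenly phased, successive equator crossings are 25.14/2 = 12.569° apart.

12.6°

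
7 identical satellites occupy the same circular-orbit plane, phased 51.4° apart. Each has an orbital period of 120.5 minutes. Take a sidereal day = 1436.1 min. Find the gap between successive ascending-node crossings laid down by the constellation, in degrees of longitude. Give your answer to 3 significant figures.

4.32°

T = 120.5 min = 7230.0 s.
Single-satellite node shift = (7230.0/86166) × 360° = 30.21°.
With 7 satellites evenly phased, successive equator crossings are 30.21/7 = 4.315° apart.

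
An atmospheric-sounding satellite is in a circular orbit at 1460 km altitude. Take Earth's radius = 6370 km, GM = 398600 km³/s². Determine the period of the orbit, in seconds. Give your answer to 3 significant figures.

Semi-major axis a = 6370 + 1460 = 7830 km. Period T = 2π√(a³/μ) = 2π√(7830³/398600) = 6895.3 s = 114.92 min.

6900 seconds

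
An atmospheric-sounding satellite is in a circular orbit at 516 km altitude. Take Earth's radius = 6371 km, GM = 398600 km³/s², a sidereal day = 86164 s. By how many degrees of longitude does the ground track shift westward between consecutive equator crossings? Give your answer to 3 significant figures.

23.8°

Semi-major axis a = 6371 + 516 = 6887 km. Period T = 2π√(a³/μ) = 2π√(6887³/398600) = 5688.0 s = 94.80 min.
During one orbit Earth rotates (5688.0 / 86164) × 360° = 23.76°.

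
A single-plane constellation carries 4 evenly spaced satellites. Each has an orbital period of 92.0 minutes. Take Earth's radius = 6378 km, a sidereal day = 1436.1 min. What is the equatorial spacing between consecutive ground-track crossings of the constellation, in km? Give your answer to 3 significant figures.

642 km

T = 92.0 min = 5520.0 s.
Single-satellite node shift = (5520.0/86166) × 360° = 23.06°.
With 4 satellites evenly phased, successive equator crossings are 23.06/4 = 5.766° apart.
That is 5.766 × 111.3 = 642 km at the equator.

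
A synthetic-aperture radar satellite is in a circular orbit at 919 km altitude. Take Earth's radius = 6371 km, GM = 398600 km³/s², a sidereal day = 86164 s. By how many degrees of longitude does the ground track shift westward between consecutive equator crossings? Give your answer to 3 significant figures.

25.9°

Semi-major axis a = 6371 + 919 = 7290 km. Period T = 2π√(a³/μ) = 2π√(7290³/398600) = 6194.4 s = 103.24 min.
During one orbit Earth rotates (6194.4 / 86164) × 360° = 25.88°.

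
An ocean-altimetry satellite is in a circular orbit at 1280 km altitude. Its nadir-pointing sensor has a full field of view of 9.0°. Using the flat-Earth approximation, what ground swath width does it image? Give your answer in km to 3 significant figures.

Half-angle = 9.0°/2 = 4.5°.
Swath width ≈ 2h·tan(θ/2) = 2 × 1280 × tan(4.5°) = 201.5 km.

201 km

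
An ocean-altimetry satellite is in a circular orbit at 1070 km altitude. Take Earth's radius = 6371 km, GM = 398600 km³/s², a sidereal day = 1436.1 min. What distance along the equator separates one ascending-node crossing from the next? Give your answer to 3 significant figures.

2970 km

Semi-major axis a = 6371 + 1070 = 7441 km. Period T = 2π√(a³/μ) = 2π√(7441³/398600) = 6387.9 s = 106.47 min.
During one orbit Earth rotates (6387.9 / 86166) × 360° = 26.69°.
At the equator that is 26.69° × (2π·6371/360) km/° = 26.69 × 111.2 = 2968 km.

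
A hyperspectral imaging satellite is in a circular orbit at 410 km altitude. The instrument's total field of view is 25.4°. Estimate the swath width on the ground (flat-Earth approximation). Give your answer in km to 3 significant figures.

185 km

Half-angle = 25.4°/2 = 12.7°.
Swath width ≈ 2h·tan(θ/2) = 2 × 410 × tan(12.7°) = 184.8 km.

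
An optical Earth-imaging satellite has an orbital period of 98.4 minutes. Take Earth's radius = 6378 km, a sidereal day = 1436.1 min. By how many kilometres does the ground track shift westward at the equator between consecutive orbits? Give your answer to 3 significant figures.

T = 98.4 min = 5904.0 s.
During one orbit Earth rotates (5904.0 / 86166) × 360° = 24.67°.
At the equator that is 24.67° × (2π·6378/360) km/° = 24.67 × 111.3 = 2746 km.

2750 km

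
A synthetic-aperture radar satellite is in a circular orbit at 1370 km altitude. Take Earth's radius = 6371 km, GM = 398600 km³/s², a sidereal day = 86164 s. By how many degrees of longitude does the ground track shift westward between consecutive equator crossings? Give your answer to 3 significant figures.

28.3°

Semi-major axis a = 6371 + 1370 = 7741 km. Period T = 2π√(a³/μ) = 2π√(7741³/398600) = 6778.1 s = 112.97 min.
During one orbit Earth rotates (6778.1 / 86164) × 360° = 28.32°.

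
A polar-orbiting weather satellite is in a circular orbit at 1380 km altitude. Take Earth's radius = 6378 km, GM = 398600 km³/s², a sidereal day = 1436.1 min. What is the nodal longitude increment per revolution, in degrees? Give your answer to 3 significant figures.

28.4°

Semi-major axis a = 6378 + 1380 = 7758 km. Period T = 2π√(a³/μ) = 2π√(7758³/398600) = 6800.4 s = 113.34 min.
During one orbit Earth rotates (6800.4 / 86166) × 360° = 28.41°.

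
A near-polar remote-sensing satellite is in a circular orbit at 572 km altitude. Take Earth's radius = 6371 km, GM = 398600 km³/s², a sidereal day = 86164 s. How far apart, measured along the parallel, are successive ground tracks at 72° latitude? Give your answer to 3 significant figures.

827 km

Semi-major axis a = 6371 + 572 = 6943 km. Period T = 2π√(a³/μ) = 2π√(6943³/398600) = 5757.5 s = 95.96 min.
Node shift per orbit = (5757.5/86164) × 360° = 24.06°.
Equatorial spacing = 24.06 × 111.2 km/° = 2675 km.
At 72° latitude, spacing = 2675 × cos(72°) = 827 km.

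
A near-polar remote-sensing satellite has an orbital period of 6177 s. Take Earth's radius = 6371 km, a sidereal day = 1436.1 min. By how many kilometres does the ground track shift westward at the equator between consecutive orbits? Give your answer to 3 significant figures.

During one orbit Earth rotates (6177.0 / 86166) × 360° = 25.81°.
At the equator that is 25.81° × (2π·6371/360) km/° = 25.81 × 111.2 = 2870 km.

2870 km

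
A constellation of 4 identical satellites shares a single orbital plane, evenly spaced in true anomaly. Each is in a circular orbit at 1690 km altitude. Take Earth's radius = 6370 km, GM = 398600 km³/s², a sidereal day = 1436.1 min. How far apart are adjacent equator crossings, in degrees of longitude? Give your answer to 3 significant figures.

7.52°

Semi-major axis a = 6370 + 1690 = 8060 km. Period T = 2π√(a³/μ) = 2π√(8060³/398600) = 7201.3 s = 120.02 min.
Single-satellite node shift = (7201.3/86166) × 360° = 30.09°.
With 4 satellites evenly phased, successive equator crossings are 30.09/4 = 7.522° apart.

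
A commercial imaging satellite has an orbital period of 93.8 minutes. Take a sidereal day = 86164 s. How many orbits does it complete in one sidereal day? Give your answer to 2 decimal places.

15.31

T = 93.8 min = 5628.0 s.
Orbits per sidereal day = 86164 / 5628.0 = 15.310.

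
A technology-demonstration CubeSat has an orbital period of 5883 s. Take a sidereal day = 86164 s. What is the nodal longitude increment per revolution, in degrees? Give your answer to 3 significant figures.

During one orbit Earth rotates (5883.0 / 86164) × 360° = 24.58°.

24.6°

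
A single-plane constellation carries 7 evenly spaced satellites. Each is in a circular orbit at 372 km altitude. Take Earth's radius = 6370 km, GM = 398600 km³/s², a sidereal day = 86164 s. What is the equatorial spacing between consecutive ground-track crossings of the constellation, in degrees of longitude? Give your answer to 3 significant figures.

Semi-major axis a = 6370 + 372 = 6742 km. Period T = 2π√(a³/μ) = 2π√(6742³/398600) = 5509.3 s = 91.82 min.
Single-satellite node shift = (5509.3/86164) × 360° = 23.02°.
With 7 satellites evenly phased, successive equator crossings are 23.02/7 = 3.288° apart.

3.29°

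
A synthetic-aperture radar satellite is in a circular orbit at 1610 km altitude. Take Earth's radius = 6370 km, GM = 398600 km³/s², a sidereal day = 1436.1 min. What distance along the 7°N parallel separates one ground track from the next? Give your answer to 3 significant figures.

Semi-major axis a = 6370 + 1610 = 7980 km. Period T = 2π√(a³/μ) = 2π√(7980³/398600) = 7094.4 s = 118.24 min.
Node shift per orbit = (7094.4/86166) × 360° = 29.64°.
Equatorial spacing = 29.64 × 111.2 km/° = 3295 km.
At 7° latitude, spacing = 3295 × cos(7°) = 3271 km.

3270 km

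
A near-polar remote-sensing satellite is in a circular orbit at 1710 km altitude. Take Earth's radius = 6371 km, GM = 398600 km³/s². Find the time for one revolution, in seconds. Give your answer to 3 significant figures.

7230 seconds

Semi-major axis a = 6371 + 1710 = 8081 km. Period T = 2π√(a³/μ) = 2π√(8081³/398600) = 7229.5 s = 120.49 min.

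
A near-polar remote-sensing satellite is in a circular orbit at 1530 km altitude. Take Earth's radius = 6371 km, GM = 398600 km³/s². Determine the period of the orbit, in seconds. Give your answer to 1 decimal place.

Semi-major axis a = 6371 + 1530 = 7901 km. Period T = 2π√(a³/μ) = 2π√(7901³/398600) = 6989.3 s = 116.49 min.

6989.3 seconds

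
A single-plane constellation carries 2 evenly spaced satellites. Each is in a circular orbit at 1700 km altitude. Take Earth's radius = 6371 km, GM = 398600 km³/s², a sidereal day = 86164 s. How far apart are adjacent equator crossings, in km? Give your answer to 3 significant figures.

Semi-major axis a = 6371 + 1700 = 8071 km. Period T = 2π√(a³/μ) = 2π√(8071³/398600) = 7216.1 s = 120.27 min.
Single-satellite node shift = (7216.1/86164) × 360° = 30.15°.
With 2 satellites evenly phased, successive equator crossings are 30.15/2 = 15.075° apart.
That is 15.075 × 111.2 = 1676 km at the equator.

1680 km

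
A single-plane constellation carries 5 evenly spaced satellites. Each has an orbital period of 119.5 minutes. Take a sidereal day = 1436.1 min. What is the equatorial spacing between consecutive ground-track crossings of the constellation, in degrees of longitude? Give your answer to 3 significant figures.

T = 119.5 min = 7170.0 s.
Single-satellite node shift = (7170.0/86166) × 360° = 29.96°.
With 5 satellites evenly phased, successive equator crossings are 29.96/5 = 5.991° apart.

5.99°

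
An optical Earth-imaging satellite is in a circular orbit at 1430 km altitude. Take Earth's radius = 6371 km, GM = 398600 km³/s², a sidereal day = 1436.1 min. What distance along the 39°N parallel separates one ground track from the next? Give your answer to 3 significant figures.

Semi-major axis a = 6371 + 1430 = 7801 km. Period T = 2π√(a³/μ) = 2π√(7801³/398600) = 6857.0 s = 114.28 min.
Node shift per orbit = (6857.0/86166) × 360° = 28.65°.
Equatorial spacing = 28.65 × 111.2 km/° = 3186 km.
At 39° latitude, spacing = 3186 × cos(39°) = 2476 km.

2480 km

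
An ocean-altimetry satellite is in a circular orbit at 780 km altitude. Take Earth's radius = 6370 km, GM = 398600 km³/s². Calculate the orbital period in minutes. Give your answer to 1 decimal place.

Semi-major axis a = 6370 + 780 = 7150 km. Period T = 2π√(a³/μ) = 2π√(7150³/398600) = 6016.9 s = 100.28 min.

100.3 min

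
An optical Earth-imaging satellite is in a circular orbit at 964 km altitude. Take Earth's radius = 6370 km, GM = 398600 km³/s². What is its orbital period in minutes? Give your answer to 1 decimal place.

Semi-major axis a = 6370 + 964 = 7334 km. Period T = 2π√(a³/μ) = 2π√(7334³/398600) = 6250.6 s = 104.18 min.

104.2 min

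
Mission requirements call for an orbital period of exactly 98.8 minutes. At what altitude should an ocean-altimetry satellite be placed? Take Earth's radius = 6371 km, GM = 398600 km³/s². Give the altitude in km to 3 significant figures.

708 km

T = 98.8 min = 5928.0 s.
From T = 2π√(a³/μ): a = (μ T²/4π²)^(1/3) = (398600 × 5928.0² / 4π²)^(1/3) = 7079 km.
Altitude h = a − R = 7079 − 6371 = 708 km.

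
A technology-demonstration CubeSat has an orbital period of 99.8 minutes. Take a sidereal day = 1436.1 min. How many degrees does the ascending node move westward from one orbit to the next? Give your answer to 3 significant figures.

25.0°

T = 99.8 min = 5988.0 s.
During one orbit Earth rotates (5988.0 / 86166) × 360° = 25.02°.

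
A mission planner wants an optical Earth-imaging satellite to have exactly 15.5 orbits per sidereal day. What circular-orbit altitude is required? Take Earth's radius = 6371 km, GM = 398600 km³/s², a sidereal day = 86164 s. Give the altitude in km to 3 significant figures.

Required period T = 86164 / 15.5 = 5559.0 s.
From T = 2π√(a³/μ): a = (μ T²/4π²)^(1/3) = (398600 × 5559.0² / 4π²)^(1/3) = 6782 km.
Altitude h = a − R = 6782 − 6371 = 411 km.

411 km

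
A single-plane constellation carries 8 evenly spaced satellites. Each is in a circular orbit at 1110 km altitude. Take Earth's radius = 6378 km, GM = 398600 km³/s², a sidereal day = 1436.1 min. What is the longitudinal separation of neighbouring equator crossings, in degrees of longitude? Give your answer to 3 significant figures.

Semi-major axis a = 6378 + 1110 = 7488 km. Period T = 2π√(a³/μ) = 2π√(7488³/398600) = 6448.5 s = 107.48 min.
Single-satellite node shift = (6448.5/86166) × 360° = 26.94°.
With 8 satellites evenly phased, successive equator crossings are 26.94/8 = 3.368° apart.

3.37°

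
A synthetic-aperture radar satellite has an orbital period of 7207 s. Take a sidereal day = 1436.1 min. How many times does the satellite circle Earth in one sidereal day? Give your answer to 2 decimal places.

11.96

Orbits per sidereal day = 86166 / 7207.0 = 11.956.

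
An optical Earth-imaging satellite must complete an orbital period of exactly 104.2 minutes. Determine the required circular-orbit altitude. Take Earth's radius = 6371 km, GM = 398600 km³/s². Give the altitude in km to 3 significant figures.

T = 104.2 min = 6252.0 s.
From T = 2π√(a³/μ): a = (μ T²/4π²)^(1/3) = (398600 × 6252.0² / 4π²)^(1/3) = 7335 km.
Altitude h = a − R = 7335 − 6371 = 964 km.

964 km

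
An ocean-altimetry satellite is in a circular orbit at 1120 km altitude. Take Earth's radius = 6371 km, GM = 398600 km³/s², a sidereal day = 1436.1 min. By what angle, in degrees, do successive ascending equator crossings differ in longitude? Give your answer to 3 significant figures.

27.0°

Semi-major axis a = 6371 + 1120 = 7491 km. Period T = 2π√(a³/μ) = 2π√(7491³/398600) = 6452.4 s = 107.54 min.
During one orbit Earth rotates (6452.4 / 86166) × 360° = 26.96°.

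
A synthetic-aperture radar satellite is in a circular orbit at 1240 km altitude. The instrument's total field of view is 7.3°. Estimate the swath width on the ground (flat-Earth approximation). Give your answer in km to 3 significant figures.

158 km

Half-angle = 7.3°/2 = 3.65°.
Swath width ≈ 2h·tan(θ/2) = 2 × 1240 × tan(3.65°) = 158.2 km.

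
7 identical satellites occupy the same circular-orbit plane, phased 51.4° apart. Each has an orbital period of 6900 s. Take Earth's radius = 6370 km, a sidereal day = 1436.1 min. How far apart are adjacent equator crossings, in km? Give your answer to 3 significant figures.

Single-satellite node shift = (6900.0/86166) × 360° = 28.83°.
With 7 satellites evenly phased, successive equator crossings are 28.83/7 = 4.118° apart.
That is 4.118 × 111.2 = 458 km at the equator.

458 km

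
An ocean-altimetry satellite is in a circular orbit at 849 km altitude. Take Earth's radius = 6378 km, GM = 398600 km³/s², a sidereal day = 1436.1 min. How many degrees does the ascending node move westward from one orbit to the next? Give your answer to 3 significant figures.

Semi-major axis a = 6378 + 849 = 7227 km. Period T = 2π√(a³/μ) = 2π√(7227³/398600) = 6114.3 s = 101.91 min.
During one orbit Earth rotates (6114.3 / 86166) × 360° = 25.55°.

25.5°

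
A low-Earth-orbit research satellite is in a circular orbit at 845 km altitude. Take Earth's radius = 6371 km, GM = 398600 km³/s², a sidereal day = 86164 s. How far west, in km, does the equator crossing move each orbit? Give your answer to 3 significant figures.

2830 km

Semi-major axis a = 6371 + 845 = 7216 km. Period T = 2π√(a³/μ) = 2π√(7216³/398600) = 6100.4 s = 101.67 min.
During one orbit Earth rotates (6100.4 / 86164) × 360° = 25.49°.
At the equator that is 25.49° × (2π·6371/360) km/° = 25.49 × 111.2 = 2834 km.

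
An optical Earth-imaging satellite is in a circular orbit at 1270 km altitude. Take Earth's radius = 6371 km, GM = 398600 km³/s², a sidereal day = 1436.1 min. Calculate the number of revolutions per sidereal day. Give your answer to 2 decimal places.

12.96

Semi-major axis a = 6371 + 1270 = 7641 km. Period T = 2π√(a³/μ) = 2π√(7641³/398600) = 6647.2 s = 110.79 min.
Orbits per sidereal day = 86166 / 6647.2 = 12.963.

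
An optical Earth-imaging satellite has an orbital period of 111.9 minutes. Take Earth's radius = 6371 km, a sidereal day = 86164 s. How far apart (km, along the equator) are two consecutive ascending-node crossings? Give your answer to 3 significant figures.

3120 km

T = 111.9 min = 6714.0 s.
During one orbit Earth rotates (6714.0 / 86164) × 360° = 28.05°.
At the equator that is 28.05° × (2π·6371/360) km/° = 28.05 × 111.2 = 3119 km.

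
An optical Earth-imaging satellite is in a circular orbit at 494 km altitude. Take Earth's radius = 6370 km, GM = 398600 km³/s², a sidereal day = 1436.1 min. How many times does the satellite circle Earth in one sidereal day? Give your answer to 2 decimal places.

Semi-major axis a = 6370 + 494 = 6864 km. Period T = 2π√(a³/μ) = 2π√(6864³/398600) = 5659.5 s = 94.32 min.
Orbits per sidereal day = 86166 / 5659.5 = 15.225.

15.23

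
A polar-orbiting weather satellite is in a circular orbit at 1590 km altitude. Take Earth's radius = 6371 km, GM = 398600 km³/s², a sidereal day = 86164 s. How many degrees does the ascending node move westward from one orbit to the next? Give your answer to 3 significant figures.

29.5°

Semi-major axis a = 6371 + 1590 = 7961 km. Period T = 2π√(a³/μ) = 2π√(7961³/398600) = 7069.1 s = 117.82 min.
During one orbit Earth rotates (7069.1 / 86164) × 360° = 29.54°.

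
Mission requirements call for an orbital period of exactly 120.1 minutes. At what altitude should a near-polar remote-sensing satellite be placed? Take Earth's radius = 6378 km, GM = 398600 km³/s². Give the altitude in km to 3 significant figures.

T = 120.1 min = 7206.0 s.
From T = 2π√(a³/μ): a = (μ T²/4π²)^(1/3) = (398600 × 7206.0² / 4π²)^(1/3) = 8063 km.
Altitude h = a − R = 8063 − 6378 = 1685 km.

1690 km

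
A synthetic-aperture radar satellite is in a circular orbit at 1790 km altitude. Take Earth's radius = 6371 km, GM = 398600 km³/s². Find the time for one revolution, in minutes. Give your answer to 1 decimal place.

Semi-major axis a = 6371 + 1790 = 8161 km. Period T = 2π√(a³/μ) = 2π√(8161³/398600) = 7337.1 s = 122.29 min.

122.3 min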